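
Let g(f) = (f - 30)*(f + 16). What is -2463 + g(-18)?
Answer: -2367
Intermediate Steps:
g(f) = (-30 + f)*(16 + f)
-2463 + g(-18) = -2463 + (-480 + (-18)**2 - 14*(-18)) = -2463 + (-480 + 324 + 252) = -2463 + 96 = -2367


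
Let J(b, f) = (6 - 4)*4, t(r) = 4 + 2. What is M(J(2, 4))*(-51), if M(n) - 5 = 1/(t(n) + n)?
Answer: -3621/14 ≈ -258.64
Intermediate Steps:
t(r) = 6
J(b, f) = 8 (J(b, f) = 2*4 = 8)
M(n) = 5 + 1/(6 + n)
M(J(2, 4))*(-51) = ((31 + 5*8)/(6 + 8))*(-51) = ((31 + 40)/14)*(-51) = ((1/14)*71)*(-51) = (71/14)*(-51) = -3621/14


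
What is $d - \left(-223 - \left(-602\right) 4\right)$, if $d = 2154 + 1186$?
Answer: $1155$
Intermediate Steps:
$d = 3340$
$d - \left(-223 - \left(-602\right) 4\right) = 3340 - \left(-223 - \left(-602\right) 4\right) = 3340 - \left(-223 - -2408\right) = 3340 - \left(-223 + 2408\right) = 3340 - 2185 = 1155$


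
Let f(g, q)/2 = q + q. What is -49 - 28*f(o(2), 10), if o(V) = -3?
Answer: -1169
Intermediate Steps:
f(g, q) = 4*q (f(g, q) = 2*(q + q) = 2*(2*q) = 4*q)
-49 - 28*f(o(2), 10) = -49 - 112*10 = -49 - 28*40 = -49 - 1120 = -1169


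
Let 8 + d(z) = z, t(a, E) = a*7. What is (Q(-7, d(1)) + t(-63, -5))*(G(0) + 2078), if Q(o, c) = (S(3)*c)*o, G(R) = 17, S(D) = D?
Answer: -615930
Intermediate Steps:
t(a, E) = 7*a
d(z) = -8 + z
Q(o, c) = 3*c*o (Q(o, c) = (3*c)*o = 3*c*o)
(Q(-7, d(1)) + t(-63, -5))*(G(0) + 2078) = (3*(-8 + 1)*(-7) + 7*(-63))*(17 + 2078) = (3*(-7)*(-7) - 441)*2095 = (147 - 441)*2095 = -294*2095 = -615930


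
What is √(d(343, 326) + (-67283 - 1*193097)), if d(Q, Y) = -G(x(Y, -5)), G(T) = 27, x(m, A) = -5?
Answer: I*√260407 ≈ 510.3*I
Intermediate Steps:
d(Q, Y) = -27 (d(Q, Y) = -1*27 = -27)
√(d(343, 326) + (-67283 - 1*193097)) = √(-27 + (-67283 - 1*193097)) = √(-27 + (-67283 - 193097)) = √(-27 - 260380) = √(-260407) = I*√260407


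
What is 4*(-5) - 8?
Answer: -28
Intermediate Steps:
4*(-5) - 8 = -20 - 8 = -28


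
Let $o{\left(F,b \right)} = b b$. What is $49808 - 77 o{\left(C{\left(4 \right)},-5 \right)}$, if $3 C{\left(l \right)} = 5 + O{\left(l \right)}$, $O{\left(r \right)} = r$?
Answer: $47883$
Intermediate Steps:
$C{\left(l \right)} = \frac{5}{3} + \frac{l}{3}$ ($C{\left(l \right)} = \frac{5 + l}{3} = \frac{5}{3} + \frac{l}{3}$)
$o{\left(F,b \right)} = b^{2}$
$49808 - 77 o{\left(C{\left(4 \right)},-5 \right)} = 49808 - 77 \left(-5\right)^{2} = 49808 - 1925 = 47883$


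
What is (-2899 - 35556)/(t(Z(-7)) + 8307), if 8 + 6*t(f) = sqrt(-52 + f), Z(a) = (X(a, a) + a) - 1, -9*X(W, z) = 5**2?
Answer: -103483789380/22350848569 + 692190*I*sqrt(565)/22350848569 ≈ -4.63 + 0.00073613*I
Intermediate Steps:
X(W, z) = -25/9 (X(W, z) = -1/9*5**2 = -1/9*25 = -25/9)
Z(a) = -34/9 + a (Z(a) = (-25/9 + a) - 1 = -34/9 + a)
t(f) = -4/3 + sqrt(-52 + f)/6
(-2899 - 35556)/(t(Z(-7)) + 8307) = (-2899 - 35556)/((-4/3 + sqrt(-52 + (-34/9 - 7))/6) + 8307) = -38455/((-4/3 + sqrt(-52 - 97/9)/6) + 8307) = -38455/((-4/3 + sqrt(-565/9)/6) + 8307) = -38455/((-4/3 + (I*sqrt(565)/3)/6) + 8307) = -38455/((-4/3 + I*sqrt(565)/18) + 8307) = -38455/(24917/3 + I*sqrt(565)/18)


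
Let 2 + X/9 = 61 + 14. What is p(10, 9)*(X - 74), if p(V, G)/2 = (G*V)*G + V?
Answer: 956120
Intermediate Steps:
X = 657 (X = -18 + 9*(61 + 14) = -18 + 9*75 = -18 + 675 = 657)
p(V, G) = 2*V + 2*V*G² (p(V, G) = 2*((G*V)*G + V) = 2*(V*G² + V) = 2*(V + V*G²) = 2*V + 2*V*G²)
p(10, 9)*(X - 74) = (2*10*(1 + 9²))*(657 - 74) = (2*10*(1 + 81))*583 = (2*10*82)*583 = 1640*583 = 956120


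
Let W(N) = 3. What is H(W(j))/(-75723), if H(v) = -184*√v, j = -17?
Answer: 184*√3/75723 ≈ 0.0042087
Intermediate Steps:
H(W(j))/(-75723) = -184*√3/(-75723) = -184*√3*(-1/75723) = 184*√3/75723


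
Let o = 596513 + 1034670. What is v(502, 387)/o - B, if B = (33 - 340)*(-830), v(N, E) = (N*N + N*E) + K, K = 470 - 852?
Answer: -415641294334/1631183 ≈ -2.5481e+5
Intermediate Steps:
K = -382
o = 1631183
v(N, E) = -382 + N² + E*N (v(N, E) = (N*N + N*E) - 382 = (N² + E*N) - 382 = -382 + N² + E*N)
B = 254810 (B = -307*(-830) = 254810)
v(502, 387)/o - B = (-382 + 502² + 387*502)/1631183 - 1*254810 = (-382 + 252004 + 194274)*(1/1631183) - 254810 = 445896*(1/1631183) - 254810 = 445896/1631183 - 254810 = -415641294334/1631183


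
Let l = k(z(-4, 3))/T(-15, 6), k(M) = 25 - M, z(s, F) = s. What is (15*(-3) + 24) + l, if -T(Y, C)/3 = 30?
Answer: -1919/90 ≈ -21.322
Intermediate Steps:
T(Y, C) = -90 (T(Y, C) = -3*30 = -90)
l = -29/90 (l = (25 - 1*(-4))/(-90) = (25 + 4)*(-1/90) = 29*(-1/90) = -29/90 ≈ -0.32222)
(15*(-3) + 24) + l = (15*(-3) + 24) - 29/90 = (-45 + 24) - 29/90 = -21 - 29/90 = -1919/90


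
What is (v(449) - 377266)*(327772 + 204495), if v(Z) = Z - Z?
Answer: -200806242022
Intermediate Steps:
v(Z) = 0
(v(449) - 377266)*(327772 + 204495) = (0 - 377266)*(327772 + 204495) = -377266*532267 = -200806242022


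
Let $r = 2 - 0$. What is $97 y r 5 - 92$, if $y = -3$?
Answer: $-3002$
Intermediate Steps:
$r = 2$ ($r = 2 + 0 = 2$)
$97 y r 5 - 92 = 97 \left(-3\right) 2 \cdot 5 - 92 = 97 \left(\left(-6\right) 5\right) - 92 = 97 \left(-30\right) - 92 = -2910 - 92 = -3002$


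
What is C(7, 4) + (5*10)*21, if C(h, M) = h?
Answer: 1057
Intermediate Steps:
C(7, 4) + (5*10)*21 = 7 + (5*10)*21 = 7 + 50*21 = 7 + 1050 = 1057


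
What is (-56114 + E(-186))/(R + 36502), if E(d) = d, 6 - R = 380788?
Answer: 2815/17214 ≈ 0.16353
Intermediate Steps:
R = -380782 (R = 6 - 1*380788 = 6 - 380788 = -380782)
(-56114 + E(-186))/(R + 36502) = (-56114 - 186)/(-380782 + 36502) = -56300/(-344280) = -56300*(-1/344280) = 2815/17214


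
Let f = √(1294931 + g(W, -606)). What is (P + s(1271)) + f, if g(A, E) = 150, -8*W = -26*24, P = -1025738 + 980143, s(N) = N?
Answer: -44324 + √1295081 ≈ -43186.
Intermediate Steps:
P = -45595
W = 78 (W = -(-13)*24/4 = -⅛*(-624) = 78)
f = √1295081 (f = √(1294931 + 150) = √1295081 ≈ 1138.0)
(P + s(1271)) + f = (-45595 + 1271) + √1295081 = -44324 + √1295081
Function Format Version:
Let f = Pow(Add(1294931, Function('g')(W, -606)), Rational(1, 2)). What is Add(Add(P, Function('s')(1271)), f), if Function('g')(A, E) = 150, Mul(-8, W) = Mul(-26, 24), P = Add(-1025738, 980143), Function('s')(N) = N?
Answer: Add(-44324, Pow(1295081, Rational(1, 2))) ≈ -43186.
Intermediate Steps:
P = -45595
W = 78 (W = Mul(Rational(-1, 8), Mul(-26, 24)) = Mul(Rational(-1, 8), -624) = 78)
f = Pow(1295081, Rational(1, 2)) (f = Pow(Add(1294931, 150), Rational(1, 2)) = Pow(1295081, Rational(1, 2)) ≈ 1138.0)
Add(Add(P, Function('s')(1271)), f) = Add(Add(-45595, 1271), Pow(1295081, Rational(1, 2))) = Add(-44324, Pow(1295081, Rational(1, 2)))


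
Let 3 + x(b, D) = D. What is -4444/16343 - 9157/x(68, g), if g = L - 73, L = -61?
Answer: 149044023/2238991 ≈ 66.568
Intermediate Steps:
g = -134 (g = -61 - 73 = -134)
x(b, D) = -3 + D
-4444/16343 - 9157/x(68, g) = -4444/16343 - 9157/(-3 - 134) = -4444*1/16343 - 9157/(-137) = -4444/16343 - 9157*(-1/137) = -4444/16343 + 9157/137 = 149044023/2238991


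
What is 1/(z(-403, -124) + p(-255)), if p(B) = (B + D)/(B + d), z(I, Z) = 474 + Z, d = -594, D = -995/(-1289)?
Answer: 1094361/383354050 ≈ 0.0028547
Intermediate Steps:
D = 995/1289 (D = -995*(-1/1289) = 995/1289 ≈ 0.77192)
p(B) = (995/1289 + B)/(-594 + B) (p(B) = (B + 995/1289)/(B - 594) = (995/1289 + B)/(-594 + B))
1/(z(-403, -124) + p(-255)) = 1/((474 - 124) + (995/1289 - 255)/(-594 - 255)) = 1/(350 - 327700/1289/(-849)) = 1/(350 - 1/849*(-327700/1289)) = 1/(350 + 327700/1094361) = 1/(383354050/1094361) = 1094361/383354050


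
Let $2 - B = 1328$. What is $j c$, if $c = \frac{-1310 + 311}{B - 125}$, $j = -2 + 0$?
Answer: $- \frac{1998}{1451} \approx -1.377$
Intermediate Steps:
$B = -1326$ ($B = 2 - 1328 = -1326$)
$j = -2$
$c = \frac{999}{1451}$ ($c = \frac{-1310 + 311}{-1326 - 125} = - \frac{999}{-1451} = \left(-999\right) \left(- \frac{1}{1451}\right) = \frac{999}{1451} \approx 0.68849$)
$j c = \left(-2\right) \frac{999}{1451} = - \frac{1998}{1451}$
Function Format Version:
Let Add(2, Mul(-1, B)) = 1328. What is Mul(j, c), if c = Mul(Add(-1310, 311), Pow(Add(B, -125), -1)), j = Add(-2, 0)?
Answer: Rational(-1998, 1451) ≈ -1.3770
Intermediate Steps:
B = -1326 (B = Add(2, Mul(-1, 1328)) = Add(2, -1328) = -1326)
j = -2
c = Rational(999, 1451) (c = Mul(Add(-1310, 311), Pow(Add(-1326, -125), -1)) = Mul(-999, Pow(-1451, -1)) = Mul(-999, Rational(-1, 1451)) = Rational(999, 1451) ≈ 0.68849)
Mul(j, c) = Mul(-2, Rational(999, 1451)) = Rational(-1998, 1451)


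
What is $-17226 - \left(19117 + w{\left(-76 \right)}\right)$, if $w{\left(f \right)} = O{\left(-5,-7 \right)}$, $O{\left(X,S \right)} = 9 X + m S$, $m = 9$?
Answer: $-36235$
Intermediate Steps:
$O{\left(X,S \right)} = 9 S + 9 X$ ($O{\left(X,S \right)} = 9 X + 9 S = 9 S + 9 X$)
$w{\left(f \right)} = -108$ ($w{\left(f \right)} = 9 \left(-7\right) + 9 \left(-5\right) = -63 - 45 = -108$)
$-17226 - \left(19117 + w{\left(-76 \right)}\right) = -17226 - \left(19117 - 108\right) = -17226 - 19009 = -36235$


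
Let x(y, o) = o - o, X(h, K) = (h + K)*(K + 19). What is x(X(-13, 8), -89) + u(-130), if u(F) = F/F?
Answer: 1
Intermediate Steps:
X(h, K) = (19 + K)*(K + h) (X(h, K) = (K + h)*(19 + K) = (19 + K)*(K + h))
x(y, o) = 0
u(F) = 1
x(X(-13, 8), -89) + u(-130) = 0 + 1 = 1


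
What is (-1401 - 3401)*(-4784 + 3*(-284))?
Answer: 27064072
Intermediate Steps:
(-1401 - 3401)*(-4784 + 3*(-284)) = -4802*(-4784 - 852) = -4802*(-5636) = 27064072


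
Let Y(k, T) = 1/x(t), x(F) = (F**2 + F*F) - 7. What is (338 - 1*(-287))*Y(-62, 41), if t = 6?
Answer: 125/13 ≈ 9.6154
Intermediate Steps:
x(F) = -7 + 2*F**2 (x(F) = (F**2 + F**2) - 7 = 2*F**2 - 7 = -7 + 2*F**2)
Y(k, T) = 1/65 (Y(k, T) = 1/(-7 + 2*6**2) = 1/(-7 + 2*36) = 1/(-7 + 72) = 1/65)
(338 - 1*(-287))*Y(-62, 41) = (338 - 1*(-287))*(1/65) = (338 + 287)*(1/65) = 625*(1/65) = 125/13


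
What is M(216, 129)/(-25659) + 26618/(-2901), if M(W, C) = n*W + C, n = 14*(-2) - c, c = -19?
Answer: -25100961/2756917 ≈ -9.1047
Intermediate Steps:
n = -9 (n = 14*(-2) - 1*(-19) = -28 + 19 = -9)
M(W, C) = C - 9*W (M(W, C) = -9*W + C = C - 9*W)
M(216, 129)/(-25659) + 26618/(-2901) = (129 - 9*216)/(-25659) + 26618/(-2901) = (129 - 1944)*(-1/25659) + 26618*(-1/2901) = -1815*(-1/25659) - 26618/2901 = 605/8553 - 26618/2901 = -25100961/2756917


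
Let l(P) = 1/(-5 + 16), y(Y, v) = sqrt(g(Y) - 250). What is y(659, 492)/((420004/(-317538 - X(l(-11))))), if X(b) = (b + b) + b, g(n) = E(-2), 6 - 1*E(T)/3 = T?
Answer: -3492921*I*sqrt(226)/4620044 ≈ -11.366*I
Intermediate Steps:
E(T) = 18 - 3*T
g(n) = 24 (g(n) = 18 - 3*(-2) = 18 + 6 = 24)
y(Y, v) = I*sqrt(226) (y(Y, v) = sqrt(24 - 250) = sqrt(-226) = I*sqrt(226))
l(P) = 1/11
X(b) = 3*b (X(b) = 2*b + b = 3*b)
y(659, 492)/((420004/(-317538 - X(l(-11))))) = (I*sqrt(226))/((420004/(-317538 - 3/11))) = (I*sqrt(226))/((420004/(-3492921/11))) = (I*sqrt(226))/((420004*(-11/3492921))) = (I*sqrt(226))/(-4620044/3492921) = (I*sqrt(226))*(-3492921/4620044) = -3492921*I*sqrt(226)/4620044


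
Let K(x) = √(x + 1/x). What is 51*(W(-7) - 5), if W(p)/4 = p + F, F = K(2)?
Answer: -1683 + 102*√10 ≈ -1360.4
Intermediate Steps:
K(x) = √(x + 1/x)
F = √10/2 (F = √(2 + 1/2) = √(2 + ½) = √(5/2) = √10/2 ≈ 1.5811)
W(p) = 2*√10 + 4*p (W(p) = 4*(p + √10/2) = 2*√10 + 4*p)
51*(W(-7) - 5) = 51*((2*√10 + 4*(-7)) - 5) = 51*((2*√10 - 28) - 5) = 51*((-28 + 2*√10) - 5) = 51*(-33 + 2*√10) = -1683 + 102*√10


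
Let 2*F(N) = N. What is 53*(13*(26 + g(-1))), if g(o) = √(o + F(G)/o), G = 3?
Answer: 17914 + 689*I*√10/2 ≈ 17914.0 + 1089.4*I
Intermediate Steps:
F(N) = N/2
g(o) = √(o + 3/(2*o)) (g(o) = √(o + ((½)*3)/o) = √(o + 3/(2*o)))
53*(13*(26 + g(-1))) = 53*(13*(26 + √(4*(-1) + 6/(-1))/2)) = 53*(13*(26 + √(-4 + 6*(-1))/2)) = 53*(13*(26 + √(-4 - 6)/2)) = 53*(13*(26 + √(-10)/2)) = 53*(13*(26 + (I*√10)/2)) = 53*(13*(26 + I*√10/2)) = 53*(338 + 13*I*√10/2) = 17914 + 689*I*√10/2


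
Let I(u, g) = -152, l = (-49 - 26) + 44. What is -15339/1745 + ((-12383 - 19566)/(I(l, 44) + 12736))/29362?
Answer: -5667684458317/644762506960 ≈ -8.7903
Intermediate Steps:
l = -31 (l = -75 + 44 = -31)
-15339/1745 + ((-12383 - 19566)/(I(l, 44) + 12736))/29362 = -15339/1745 + ((-12383 - 19566)/(-152 + 12736))/29362 = -15339*1/1745 - 31949/12584*(1/29362) = -15339/1745 - 31949*1/12584*(1/29362) = -15339/1745 - 31949/12584*1/29362 = -15339/1745 - 31949/369491408 = -5667684458317/644762506960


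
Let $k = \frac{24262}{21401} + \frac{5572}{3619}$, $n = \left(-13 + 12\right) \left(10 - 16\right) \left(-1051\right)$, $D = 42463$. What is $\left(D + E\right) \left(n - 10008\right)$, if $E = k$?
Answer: $- \frac{7665192795562194}{11064317} \approx -6.9279 \cdot 10^{8}$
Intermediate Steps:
$n = -6306$ ($n = \left(-1\right) \left(-6\right) \left(-1051\right) = 6 \left(-1051\right) = -6306$)
$k = \frac{29578650}{11064317}$ ($k = 24262 \cdot \frac{1}{21401} + 5572 \cdot \frac{1}{3619} = \frac{24262}{21401} + \frac{796}{517} = \frac{29578650}{11064317} \approx 2.6733$)
$E = \frac{29578650}{11064317} \approx 2.6733$
$\left(D + E\right) \left(n - 10008\right) = \left(42463 + \frac{29578650}{11064317}\right) \left(-6306 - 10008\right) = \frac{469853671421}{11064317} \left(-16314\right) = - \frac{7665192795562194}{11064317}$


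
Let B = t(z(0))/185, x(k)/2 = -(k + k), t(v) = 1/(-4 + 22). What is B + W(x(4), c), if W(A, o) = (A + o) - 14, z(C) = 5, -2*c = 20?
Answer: -133199/3330 ≈ -40.000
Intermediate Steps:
c = -10 (c = -1/2*20 = -10)
t(v) = 1/18
x(k) = -4*k (x(k) = 2*(-(k + k)) = 2*(-2*k) = -4*k)
W(A, o) = -14 + A + o
B = 1/3330 (B = (1/18)/185 = (1/18)*(1/185) = 1/3330 ≈ 0.00030030)
B + W(x(4), c) = 1/3330 + (-14 - 4*4 - 10) = 1/3330 + (-14 - 16 - 10) = 1/3330 - 40 = -133199/3330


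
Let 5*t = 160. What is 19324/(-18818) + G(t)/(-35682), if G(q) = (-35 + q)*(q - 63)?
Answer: -115211507/111910646 ≈ -1.0295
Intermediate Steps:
t = 32 (t = (⅕)*160 = 32)
G(q) = (-63 + q)*(-35 + q) (G(q) = (-35 + q)*(-63 + q) = (-63 + q)*(-35 + q))
19324/(-18818) + G(t)/(-35682) = 19324/(-18818) + (2205 + 32² - 98*32)/(-35682) = 19324*(-1/18818) + (2205 + 1024 - 3136)*(-1/35682) = -9662/9409 + 93*(-1/35682) = -9662/9409 - 31/11894 = -115211507/111910646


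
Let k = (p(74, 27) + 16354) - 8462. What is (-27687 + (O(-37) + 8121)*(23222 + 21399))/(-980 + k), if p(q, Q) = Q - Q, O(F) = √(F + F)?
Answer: 60389909/1152 + 44621*I*√74/6912 ≈ 52422.0 + 55.533*I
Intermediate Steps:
O(F) = √2*√F (O(F) = √(2*F) = √2*√F)
p(q, Q) = 0
k = 7892 (k = (0 + 16354) - 8462 = 16354 - 8462 = 7892)
(-27687 + (O(-37) + 8121)*(23222 + 21399))/(-980 + k) = (-27687 + (√2*√(-37) + 8121)*(23222 + 21399))/(-980 + 7892) = (-27687 + (√2*(I*√37) + 8121)*44621)/6912 = (-27687 + (I*√74 + 8121)*44621)*(1/6912) = (-27687 + (8121 + I*√74)*44621)*(1/6912) = (-27687 + (362367141 + 44621*I*√74))*(1/6912) = (362339454 + 44621*I*√74)*(1/6912) = 60389909/1152 + 44621*I*√74/6912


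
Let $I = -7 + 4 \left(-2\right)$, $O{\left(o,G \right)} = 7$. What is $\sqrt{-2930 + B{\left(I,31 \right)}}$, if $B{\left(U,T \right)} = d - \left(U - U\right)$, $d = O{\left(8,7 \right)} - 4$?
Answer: $i \sqrt{2927} \approx 54.102 i$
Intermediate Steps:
$d = 3$ ($d = 7 - 4 = 3$)
$I = -15$ ($I = -7 - 8 = -15$)
$B{\left(U,T \right)} = 3$ ($B{\left(U,T \right)} = 3 - \left(U - U\right) = 3 - 0 = 3 + 0 = 3$)
$\sqrt{-2930 + B{\left(I,31 \right)}} = \sqrt{-2930 + 3} = \sqrt{-2927} = i \sqrt{2927}$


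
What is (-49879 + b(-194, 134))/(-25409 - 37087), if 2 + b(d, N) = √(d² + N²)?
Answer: 16627/20832 - √13898/31248 ≈ 0.79437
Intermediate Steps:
b(d, N) = -2 + √(N² + d²) (b(d, N) = -2 + √(d² + N²) = -2 + √(N² + d²))
(-49879 + b(-194, 134))/(-25409 - 37087) = (-49879 + (-2 + √(134² + (-194)²)))/(-25409 - 37087) = (-49879 + (-2 + √(17956 + 37636)))/(-62496) = (-49879 + (-2 + √55592))*(-1/62496) = (-49879 + (-2 + 2*√13898))*(-1/62496) = (-49881 + 2*√13898)*(-1/62496) = 16627/20832 - √13898/31248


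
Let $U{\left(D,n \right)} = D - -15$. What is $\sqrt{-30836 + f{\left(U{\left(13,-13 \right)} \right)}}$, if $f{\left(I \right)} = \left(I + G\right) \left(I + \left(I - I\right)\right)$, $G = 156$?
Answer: $2 i \sqrt{6421} \approx 160.26 i$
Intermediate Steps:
$U{\left(D,n \right)} = 15 + D$ ($U{\left(D,n \right)} = D + 15 = 15 + D$)
$f{\left(I \right)} = I \left(156 + I\right)$ ($f{\left(I \right)} = \left(I + 156\right) \left(I + \left(I - I\right)\right) = \left(156 + I\right) \left(I + 0\right) = \left(156 + I\right) I = I \left(156 + I\right)$)
$\sqrt{-30836 + f{\left(U{\left(13,-13 \right)} \right)}} = \sqrt{-30836 + \left(15 + 13\right) \left(156 + \left(15 + 13\right)\right)} = \sqrt{-30836 + 28 \left(156 + 28\right)} = \sqrt{-30836 + 28 \cdot 184} = \sqrt{-30836 + 5152} = \sqrt{-25684} = 2 i \sqrt{6421}$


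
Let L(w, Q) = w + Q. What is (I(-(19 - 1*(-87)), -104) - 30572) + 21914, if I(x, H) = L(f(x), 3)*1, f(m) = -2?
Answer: -8657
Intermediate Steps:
L(w, Q) = Q + w
I(x, H) = 1 (I(x, H) = (3 - 2)*1 = 1*1 = 1)
(I(-(19 - 1*(-87)), -104) - 30572) + 21914 = (1 - 30572) + 21914 = -30571 + 21914 = -8657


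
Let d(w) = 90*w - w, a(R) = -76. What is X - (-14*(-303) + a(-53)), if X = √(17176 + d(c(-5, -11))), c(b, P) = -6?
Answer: -4166 + √16642 ≈ -4037.0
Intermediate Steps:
d(w) = 89*w
X = √16642 (X = √(17176 + 89*(-6)) = √(17176 - 534) = √16642 ≈ 129.00)
X - (-14*(-303) + a(-53)) = √16642 - (-14*(-303) - 76) = √16642 - (4242 - 76) = √16642 - 1*4166 = √16642 - 4166 = -4166 + √16642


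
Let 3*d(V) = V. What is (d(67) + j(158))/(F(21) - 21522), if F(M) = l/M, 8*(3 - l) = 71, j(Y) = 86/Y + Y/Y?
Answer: -316904/285643697 ≈ -0.0011094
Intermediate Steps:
d(V) = V/3
j(Y) = 1 + 86/Y (j(Y) = 86/Y + 1 = 1 + 86/Y)
l = -47/8 (l = 3 - 1/8*71 = 3 - 71/8 = -47/8 ≈ -5.8750)
F(M) = -47/(8*M)
(d(67) + j(158))/(F(21) - 21522) = ((1/3)*67 + (86 + 158)/158)/(-47/8/21 - 21522) = (67/3 + (1/158)*244)/(-47/8*1/21 - 21522) = (67/3 + 122/79)/(-47/168 - 21522) = 5659/(237*(-3615743/168)) = (5659/237)*(-168/3615743) = -316904/285643697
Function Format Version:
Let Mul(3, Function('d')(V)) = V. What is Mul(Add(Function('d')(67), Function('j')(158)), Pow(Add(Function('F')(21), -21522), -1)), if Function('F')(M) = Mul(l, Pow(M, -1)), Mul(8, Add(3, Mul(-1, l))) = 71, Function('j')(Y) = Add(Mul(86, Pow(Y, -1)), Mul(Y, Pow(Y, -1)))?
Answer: Rational(-316904, 285643697) ≈ -0.0011094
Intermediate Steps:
Function('d')(V) = Mul(Rational(1, 3), V)
Function('j')(Y) = Add(1, Mul(86, Pow(Y, -1))) (Function('j')(Y) = Add(Mul(86, Pow(Y, -1)), 1) = Add(1, Mul(86, Pow(Y, -1))))
l = Rational(-47, 8) (l = Add(3, Mul(Rational(-1, 8), 71)) = Add(3, Rational(-71, 8)) = Rational(-47, 8) ≈ -5.8750)
Function('F')(M) = Mul(Rational(-47, 8), Pow(M, -1))
Mul(Add(Function('d')(67), Function('j')(158)), Pow(Add(Function('F')(21), -21522), -1)) = Mul(Add(Mul(Rational(1, 3), 67), Mul(Pow(158, -1), Add(86, 158))), Pow(Add(Mul(Rational(-47, 8), Pow(21, -1)), -21522), -1)) = Mul(Add(Rational(67, 3), Mul(Rational(1, 158), 244)), Pow(Add(Mul(Rational(-47, 8), Rational(1, 21)), -21522), -1)) = Mul(Add(Rational(67, 3), Rational(122, 79)), Pow(Add(Rational(-47, 168), -21522), -1)) = Mul(Rational(5659, 237), Pow(Rational(-3615743, 168), -1)) = Mul(Rational(5659, 237), Rational(-168, 3615743)) = Rational(-316904, 285643697)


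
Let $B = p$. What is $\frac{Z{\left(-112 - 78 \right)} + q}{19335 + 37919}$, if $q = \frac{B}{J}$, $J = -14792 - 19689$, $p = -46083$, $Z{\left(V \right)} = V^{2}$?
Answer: $\frac{1244810183}{1974175174} \approx 0.63055$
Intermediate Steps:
$B = -46083$
$J = -34481$ ($J = -14792 - 19689 = -34481$)
$q = \frac{46083}{34481}$ ($q = - \frac{46083}{-34481} = \left(-46083\right) \left(- \frac{1}{34481}\right) = \frac{46083}{34481} \approx 1.3365$)
$\frac{Z{\left(-112 - 78 \right)} + q}{19335 + 37919} = \frac{\left(-112 - 78\right)^{2} + \frac{46083}{34481}}{19335 + 37919} = \frac{\left(-190\right)^{2} + \frac{46083}{34481}}{57254} = \left(36100 + \frac{46083}{34481}\right) \frac{1}{57254} = \frac{1244810183}{34481} \cdot \frac{1}{57254} = \frac{1244810183}{1974175174}$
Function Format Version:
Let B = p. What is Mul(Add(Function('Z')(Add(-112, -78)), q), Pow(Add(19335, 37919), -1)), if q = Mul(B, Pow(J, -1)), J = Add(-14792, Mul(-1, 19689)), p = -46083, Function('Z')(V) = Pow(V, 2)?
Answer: Rational(1244810183, 1974175174) ≈ 0.63055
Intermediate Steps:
B = -46083
J = -34481 (J = Add(-14792, -19689) = -34481)
q = Rational(46083, 34481) (q = Mul(-46083, Pow(-34481, -1)) = Mul(-46083, Rational(-1, 34481)) = Rational(46083, 34481) ≈ 1.3365)
Mul(Add(Function('Z')(Add(-112, -78)), q), Pow(Add(19335, 37919), -1)) = Mul(Add(Pow(Add(-112, -78), 2), Rational(46083, 34481)), Pow(Add(19335, 37919), -1)) = Mul(Add(Pow(-190, 2), Rational(46083, 34481)), Pow(57254, -1)) = Mul(Add(36100, Rational(46083, 34481)), Rational(1, 57254)) = Mul(Rational(1244810183, 34481), Rational(1, 57254)) = Rational(1244810183, 1974175174)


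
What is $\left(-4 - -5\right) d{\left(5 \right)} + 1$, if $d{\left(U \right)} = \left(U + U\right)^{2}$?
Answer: $101$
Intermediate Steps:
$d{\left(U \right)} = 4 U^{2}$ ($d{\left(U \right)} = \left(2 U\right)^{2} = 4 U^{2}$)
$\left(-4 - -5\right) d{\left(5 \right)} + 1 = \left(-4 - -5\right) 4 \cdot 5^{2} + 1 = \left(-4 + 5\right) 4 \cdot 25 + 1 = 1 \cdot 100 + 1 = 100 + 1 = 101$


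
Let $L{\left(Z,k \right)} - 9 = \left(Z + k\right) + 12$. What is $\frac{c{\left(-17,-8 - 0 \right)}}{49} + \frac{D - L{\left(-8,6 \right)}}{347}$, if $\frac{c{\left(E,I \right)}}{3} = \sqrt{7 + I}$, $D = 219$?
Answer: $\frac{200}{347} + \frac{3 i}{49} \approx 0.57637 + 0.061224 i$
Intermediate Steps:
$L{\left(Z,k \right)} = 21 + Z + k$ ($L{\left(Z,k \right)} = 9 + \left(\left(Z + k\right) + 12\right) = 9 + \left(12 + Z + k\right) = 21 + Z + k$)
$c{\left(E,I \right)} = 3 \sqrt{7 + I}$
$\frac{c{\left(-17,-8 - 0 \right)}}{49} + \frac{D - L{\left(-8,6 \right)}}{347} = \frac{3 \sqrt{7 - 8}}{49} + \frac{219 - \left(21 - 8 + 6\right)}{347} = 3 \sqrt{7 + \left(-8 + 0\right)} \frac{1}{49} + \left(219 - 19\right) \frac{1}{347} = 3 \sqrt{7 - 8} \cdot \frac{1}{49} + \left(219 - 19\right) \frac{1}{347} = 3 \sqrt{-1} \cdot \frac{1}{49} + 200 \cdot \frac{1}{347} = 3 i \frac{1}{49} + \frac{200}{347} = \frac{3 i}{49} + \frac{200}{347} = \frac{200}{347} + \frac{3 i}{49}$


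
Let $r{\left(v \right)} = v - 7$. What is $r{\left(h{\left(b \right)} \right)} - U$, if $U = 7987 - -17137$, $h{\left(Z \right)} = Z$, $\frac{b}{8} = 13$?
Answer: $-25027$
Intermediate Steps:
$b = 104$ ($b = 8 \cdot 13 = 104$)
$U = 25124$ ($U = 7987 + 17137 = 25124$)
$r{\left(v \right)} = -7 + v$
$r{\left(h{\left(b \right)} \right)} - U = \left(-7 + 104\right) - 25124 = 97 - 25124 = -25027$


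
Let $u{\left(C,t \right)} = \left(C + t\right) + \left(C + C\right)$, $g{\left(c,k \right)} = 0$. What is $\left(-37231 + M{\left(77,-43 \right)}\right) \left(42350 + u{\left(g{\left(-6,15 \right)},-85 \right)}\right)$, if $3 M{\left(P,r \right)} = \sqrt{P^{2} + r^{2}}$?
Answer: $-1573568215 + \frac{42265 \sqrt{7778}}{3} \approx -1.5723 \cdot 10^{9}$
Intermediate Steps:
$u{\left(C,t \right)} = t + 3 C$ ($u{\left(C,t \right)} = \left(C + t\right) + 2 C = t + 3 C$)
$M{\left(P,r \right)} = \frac{\sqrt{P^{2} + r^{2}}}{3}$
$\left(-37231 + M{\left(77,-43 \right)}\right) \left(42350 + u{\left(g{\left(-6,15 \right)},-85 \right)}\right) = \left(-37231 + \frac{\sqrt{77^{2} + \left(-43\right)^{2}}}{3}\right) \left(42350 + \left(-85 + 3 \cdot 0\right)\right) = \left(-37231 + \frac{\sqrt{5929 + 1849}}{3}\right) \left(42350 + \left(-85 + 0\right)\right) = \left(-37231 + \frac{\sqrt{7778}}{3}\right) \left(42350 - 85\right) = \left(-37231 + \frac{\sqrt{7778}}{3}\right) 42265 = -1573568215 + \frac{42265 \sqrt{7778}}{3}$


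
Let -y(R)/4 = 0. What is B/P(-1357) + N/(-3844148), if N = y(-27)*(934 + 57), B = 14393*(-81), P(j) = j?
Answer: 1165833/1357 ≈ 859.13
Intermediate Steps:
y(R) = 0 (y(R) = -4*0 = 0)
B = -1165833
N = 0 (N = 0*(934 + 57) = 0*991 = 0)
B/P(-1357) + N/(-3844148) = -1165833/(-1357) + 0/(-3844148) = -1165833*(-1/1357) + 0*(-1/3844148) = 1165833/1357 + 0 = 1165833/1357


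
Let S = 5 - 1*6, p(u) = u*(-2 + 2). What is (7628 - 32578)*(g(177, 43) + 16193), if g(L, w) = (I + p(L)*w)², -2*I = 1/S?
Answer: -808043175/2 ≈ -4.0402e+8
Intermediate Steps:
p(u) = 0 (p(u) = u*0 = 0)
S = -1 (S = 5 - 6 = -1)
I = ½ (I = -½/(-1) = -½*(-1) = ½ ≈ 0.50000)
g(L, w) = ¼ (g(L, w) = (½ + 0*w)² = (½ + 0)² = (½)² = ¼)
(7628 - 32578)*(g(177, 43) + 16193) = (7628 - 32578)*(¼ + 16193) = -24950*64773/4 = -808043175/2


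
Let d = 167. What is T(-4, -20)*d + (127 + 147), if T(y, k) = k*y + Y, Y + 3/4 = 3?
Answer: 56039/4 ≈ 14010.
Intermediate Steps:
Y = 9/4 (Y = -¾ + 3 = 9/4 ≈ 2.2500)
T(y, k) = 9/4 + k*y (T(y, k) = k*y + 9/4 = 9/4 + k*y)
T(-4, -20)*d + (127 + 147) = (9/4 - 20*(-4))*167 + (127 + 147) = (9/4 + 80)*167 + 274 = (329/4)*167 + 274 = 54943/4 + 274 = 56039/4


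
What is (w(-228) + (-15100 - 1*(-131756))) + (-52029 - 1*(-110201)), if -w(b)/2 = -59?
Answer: 174946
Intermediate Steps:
w(b) = 118 (w(b) = -2*(-59) = 118)
(w(-228) + (-15100 - 1*(-131756))) + (-52029 - 1*(-110201)) = (118 + (-15100 - 1*(-131756))) + (-52029 - 1*(-110201)) = (118 + (-15100 + 131756)) + (-52029 + 110201) = (118 + 116656) + 58172 = 116774 + 58172 = 174946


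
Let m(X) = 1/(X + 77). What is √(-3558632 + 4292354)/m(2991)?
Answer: 3068*√733722 ≈ 2.6280e+6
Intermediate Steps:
m(X) = 1/(77 + X)
√(-3558632 + 4292354)/m(2991) = √(-3558632 + 4292354)/(1/(77 + 2991)) = √733722/(1/3068) = √733722*3068 = 3068*√733722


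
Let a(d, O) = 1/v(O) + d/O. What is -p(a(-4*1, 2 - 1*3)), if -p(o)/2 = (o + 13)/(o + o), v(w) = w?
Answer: 16/3 ≈ 5.3333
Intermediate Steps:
a(d, O) = 1/O + d/O
p(o) = -(13 + o)/o (p(o) = -2*(o + 13)/(o + o) = -2*(13 + o)/(2*o) = -2*(13 + o)*1/(2*o) = -(13 + o)/o)
-p(a(-4*1, 2 - 1*3)) = -(-13 - (1 - 4*1)/(2 - 1*3))/((1 - 4*1)/(2 - 1*3)) = -(-13 - (1 - 4)/(2 - 3))/((1 - 4)/(2 - 3)) = -(-13 - (-3)/(-1))/(-3/(-1)) = -(-13 - (-1)*(-3))/((-1*(-3))) = -(-13 - 1*3)/3 = -(-13 - 3)/3 = -(-16)/3 = -1*(-16/3) = 16/3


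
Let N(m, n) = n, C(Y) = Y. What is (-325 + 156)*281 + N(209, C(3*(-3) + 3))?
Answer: -47495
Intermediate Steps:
(-325 + 156)*281 + N(209, C(3*(-3) + 3)) = (-325 + 156)*281 + (3*(-3) + 3) = -169*281 + (-9 + 3) = -47489 - 6 = -47495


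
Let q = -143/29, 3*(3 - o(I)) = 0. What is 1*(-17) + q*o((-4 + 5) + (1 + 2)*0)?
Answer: -922/29 ≈ -31.793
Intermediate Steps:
o(I) = 3 (o(I) = 3 - ⅓*0 = 3 + 0 = 3)
q = -143/29 (q = -143*1/29 = -143/29 ≈ -4.9310)
1*(-17) + q*o((-4 + 5) + (1 + 2)*0) = 1*(-17) - 143/29*3 = -17 - 429/29 = -922/29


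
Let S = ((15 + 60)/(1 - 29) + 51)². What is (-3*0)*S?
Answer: 0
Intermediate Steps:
S = 1830609/784 (S = (75/(-28) + 51)² = (75*(-1/28) + 51)² = (-75/28 + 51)² = (1353/28)² = 1830609/784 ≈ 2335.0)
(-3*0)*S = -3*0*(1830609/784) = 0*(1830609/784) = 0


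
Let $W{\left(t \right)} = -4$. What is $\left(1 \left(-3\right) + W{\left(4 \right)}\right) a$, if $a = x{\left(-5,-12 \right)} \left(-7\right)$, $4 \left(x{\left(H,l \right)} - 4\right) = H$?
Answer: $\frac{539}{4} \approx 134.75$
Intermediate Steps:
$x{\left(H,l \right)} = 4 + \frac{H}{4}$
$a = - \frac{77}{4}$ ($a = \left(4 + \frac{1}{4} \left(-5\right)\right) \left(-7\right) = \left(4 - \frac{5}{4}\right) \left(-7\right) = \frac{11}{4} \left(-7\right) = - \frac{77}{4} \approx -19.25$)
$\left(1 \left(-3\right) + W{\left(4 \right)}\right) a = \left(1 \left(-3\right) - 4\right) \left(- \frac{77}{4}\right) = \left(-3 - 4\right) \left(- \frac{77}{4}\right) = \left(-7\right) \left(- \frac{77}{4}\right) = \frac{539}{4}$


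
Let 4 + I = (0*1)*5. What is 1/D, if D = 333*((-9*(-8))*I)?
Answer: -1/95904 ≈ -1.0427e-5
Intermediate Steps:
I = -4 (I = -4 + (0*1)*5 = -4 + 0*5 = -4 + 0 = -4)
D = -95904 (D = 333*(-9*(-8)*(-4)) = 333*(72*(-4)) = 333*(-288) = -95904)
1/D = 1/(-95904) = -1/95904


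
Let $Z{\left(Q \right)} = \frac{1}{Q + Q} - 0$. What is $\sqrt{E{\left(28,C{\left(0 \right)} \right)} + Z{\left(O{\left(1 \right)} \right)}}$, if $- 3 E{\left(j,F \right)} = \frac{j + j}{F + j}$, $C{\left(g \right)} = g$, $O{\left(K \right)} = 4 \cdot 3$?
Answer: $\frac{i \sqrt{10}}{4} \approx 0.79057 i$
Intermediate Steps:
$O{\left(K \right)} = 12$
$Z{\left(Q \right)} = \frac{1}{2 Q}$ ($Z{\left(Q \right)} = \frac{1}{2 Q} + 0 = \frac{1}{2 Q}$)
$E{\left(j,F \right)} = - \frac{2 j}{3 \left(F + j\right)}$ ($E{\left(j,F \right)} = - \frac{\left(j + j\right) \frac{1}{F + j}}{3} = - \frac{2 j \frac{1}{F + j}}{3} = - \frac{2 j}{3 \left(F + j\right)}$)
$\sqrt{E{\left(28,C{\left(0 \right)} \right)} + Z{\left(O{\left(1 \right)} \right)}} = \sqrt{\left(-2\right) 28 \frac{1}{3 \cdot 0 + 3 \cdot 28} + \frac{1}{2 \cdot 12}} = \sqrt{\left(-2\right) 28 \frac{1}{0 + 84} + \frac{1}{2} \cdot \frac{1}{12}} = \sqrt{\left(-2\right) 28 \cdot \frac{1}{84} + \frac{1}{24}} = \sqrt{- \frac{2}{3} + \frac{1}{24}} = \sqrt{- \frac{5}{8}} = \frac{i \sqrt{10}}{4}$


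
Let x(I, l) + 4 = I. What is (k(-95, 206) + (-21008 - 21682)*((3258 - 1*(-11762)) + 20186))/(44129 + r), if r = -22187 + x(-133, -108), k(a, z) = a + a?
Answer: -300588866/4361 ≈ -68927.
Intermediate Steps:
x(I, l) = -4 + I
k(a, z) = 2*a
r = -22324 (r = -22187 + (-4 - 133) = -22187 - 137 = -22324)
(k(-95, 206) + (-21008 - 21682)*((3258 - 1*(-11762)) + 20186))/(44129 + r) = (2*(-95) + (-21008 - 21682)*((3258 - 1*(-11762)) + 20186))/(44129 - 22324) = (-190 - 42690*((3258 + 11762) + 20186))/21805 = (-190 - 42690*(15020 + 20186))*(1/21805) = (-190 - 42690*35206)*(1/21805) = (-190 - 1502944140)*(1/21805) = -1502944330*1/21805 = -300588866/4361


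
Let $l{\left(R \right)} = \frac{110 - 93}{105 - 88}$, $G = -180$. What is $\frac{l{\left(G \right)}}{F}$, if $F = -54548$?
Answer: $- \frac{1}{54548} \approx -1.8332 \cdot 10^{-5}$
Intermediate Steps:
$l{\left(R \right)} = 1$ ($l{\left(R \right)} = \frac{17}{17} = 17 \cdot \frac{1}{17} = 1$)
$\frac{l{\left(G \right)}}{F} = 1 \frac{1}{-54548} = 1 \left(- \frac{1}{54548}\right) = - \frac{1}{54548}$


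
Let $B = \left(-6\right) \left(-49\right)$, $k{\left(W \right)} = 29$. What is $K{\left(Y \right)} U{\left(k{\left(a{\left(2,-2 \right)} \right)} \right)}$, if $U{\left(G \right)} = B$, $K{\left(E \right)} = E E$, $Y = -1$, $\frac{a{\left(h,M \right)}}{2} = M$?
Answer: $294$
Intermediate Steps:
$a{\left(h,M \right)} = 2 M$
$K{\left(E \right)} = E^{2}$
$B = 294$
$U{\left(G \right)} = 294$
$K{\left(Y \right)} U{\left(k{\left(a{\left(2,-2 \right)} \right)} \right)} = \left(-1\right)^{2} \cdot 294 = 1 \cdot 294 = 294$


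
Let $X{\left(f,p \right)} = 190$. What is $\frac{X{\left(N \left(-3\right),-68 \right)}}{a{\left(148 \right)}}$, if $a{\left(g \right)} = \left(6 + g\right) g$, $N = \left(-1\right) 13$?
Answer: $\frac{95}{11396} \approx 0.0083363$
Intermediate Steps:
$N = -13$
$a{\left(g \right)} = g \left(6 + g\right)$
$\frac{X{\left(N \left(-3\right),-68 \right)}}{a{\left(148 \right)}} = \frac{190}{148 \left(6 + 148\right)} = \frac{190}{148 \cdot 154} = \frac{190}{22792} = 190 \cdot \frac{1}{22792} = \frac{95}{11396}$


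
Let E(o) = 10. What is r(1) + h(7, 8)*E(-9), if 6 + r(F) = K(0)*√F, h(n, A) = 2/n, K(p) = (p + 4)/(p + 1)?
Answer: 6/7 ≈ 0.85714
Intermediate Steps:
K(p) = (4 + p)/(1 + p)
r(F) = -6 + 4*√F (r(F) = -6 + ((4 + 0)/(1 + 0))*√F = -6 + (4/1)*√F = -6 + (1*4)*√F = -6 + 4*√F)
r(1) + h(7, 8)*E(-9) = (-6 + 4*√1) + (2/7)*10 = (-6 + 4*1) + (2*(⅐))*10 = (-6 + 4) + (2/7)*10 = -2 + 20/7 = 6/7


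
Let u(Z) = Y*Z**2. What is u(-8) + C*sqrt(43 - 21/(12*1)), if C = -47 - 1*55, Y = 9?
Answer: 576 - 51*sqrt(165) ≈ -79.107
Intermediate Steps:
u(Z) = 9*Z**2
C = -102 (C = -47 - 55 = -102)
u(-8) + C*sqrt(43 - 21/(12*1)) = 9*(-8)**2 - 102*sqrt(43 - 21/(12*1)) = 9*64 - 102*sqrt(43 - 21/12) = 576 - 102*sqrt(43 - 21*1/12) = 576 - 102*sqrt(43 - 7/4) = 576 - 51*sqrt(165)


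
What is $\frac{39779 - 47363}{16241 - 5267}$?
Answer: $- \frac{1264}{1829} \approx -0.69109$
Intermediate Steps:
$\frac{39779 - 47363}{16241 - 5267} = - \frac{7584}{10974} = \left(-7584\right) \frac{1}{10974} = - \frac{1264}{1829}$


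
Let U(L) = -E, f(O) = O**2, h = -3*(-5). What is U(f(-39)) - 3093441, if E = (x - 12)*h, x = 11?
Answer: -3093426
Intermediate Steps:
h = 15
E = -15 (E = (11 - 12)*15 = -1*15 = -15)
U(L) = 15 (U(L) = -1*(-15) = 15)
U(f(-39)) - 3093441 = 15 - 3093441 = -3093426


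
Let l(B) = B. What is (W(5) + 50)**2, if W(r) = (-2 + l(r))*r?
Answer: 4225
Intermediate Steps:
W(r) = r*(-2 + r) (W(r) = (-2 + r)*r = r*(-2 + r))
(W(5) + 50)**2 = (5*(-2 + 5) + 50)**2 = (5*3 + 50)**2 = (15 + 50)**2 = 65**2 = 4225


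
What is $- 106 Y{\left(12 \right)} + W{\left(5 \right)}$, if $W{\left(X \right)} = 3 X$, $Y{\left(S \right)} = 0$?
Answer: $15$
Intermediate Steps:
$- 106 Y{\left(12 \right)} + W{\left(5 \right)} = \left(-106\right) 0 + 3 \cdot 5 = 0 + 15 = 15$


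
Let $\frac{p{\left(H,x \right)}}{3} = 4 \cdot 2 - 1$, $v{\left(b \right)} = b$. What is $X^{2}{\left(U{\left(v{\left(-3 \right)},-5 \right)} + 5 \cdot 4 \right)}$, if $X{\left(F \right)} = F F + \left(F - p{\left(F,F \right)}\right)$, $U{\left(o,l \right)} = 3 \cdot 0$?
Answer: $159201$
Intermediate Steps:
$U{\left(o,l \right)} = 0$
$p{\left(H,x \right)} = 21$ ($p{\left(H,x \right)} = 3 \left(4 \cdot 2 - 1\right) = 3 \left(8 - 1\right) = 3 \cdot 7 = 21$)
$X{\left(F \right)} = -21 + F + F^{2}$ ($X{\left(F \right)} = F F + \left(F - 21\right) = F^{2} + \left(F - 21\right) = F^{2} + \left(-21 + F\right) = -21 + F + F^{2}$)
$X^{2}{\left(U{\left(v{\left(-3 \right)},-5 \right)} + 5 \cdot 4 \right)} = \left(-21 + \left(0 + 5 \cdot 4\right) + \left(0 + 5 \cdot 4\right)^{2}\right)^{2} = \left(-21 + \left(0 + 20\right) + \left(0 + 20\right)^{2}\right)^{2} = \left(-21 + 20 + 20^{2}\right)^{2} = \left(-21 + 20 + 400\right)^{2} = 399^{2} = 159201$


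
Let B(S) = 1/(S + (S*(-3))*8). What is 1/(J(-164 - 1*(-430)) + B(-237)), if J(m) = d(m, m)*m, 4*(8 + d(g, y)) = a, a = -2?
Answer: -5451/12324710 ≈ -0.00044228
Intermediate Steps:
d(g, y) = -17/2 (d(g, y) = -8 + (¼)*(-2) = -8 - ½ = -17/2)
J(m) = -17*m/2
B(S) = -1/(23*S) (B(S) = 1/(S - 3*S*8) = 1/(S - 24*S) = 1/(-23*S) = -1/(23*S))
1/(J(-164 - 1*(-430)) + B(-237)) = 1/(-17*(-164 - 1*(-430))/2 - 1/23/(-237)) = 1/(-17*(-164 + 430)/2 - 1/23*(-1/237)) = 1/(-17/2*266 + 1/5451) = 1/(-2261 + 1/5451) = 1/(-12324710/5451) = -5451/12324710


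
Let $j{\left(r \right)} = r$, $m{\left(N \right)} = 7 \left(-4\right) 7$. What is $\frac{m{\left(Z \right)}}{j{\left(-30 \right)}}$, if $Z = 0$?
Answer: $\frac{98}{15} \approx 6.5333$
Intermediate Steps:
$m{\left(N \right)} = -196$ ($m{\left(N \right)} = \left(-28\right) 7 = -196$)
$\frac{m{\left(Z \right)}}{j{\left(-30 \right)}} = - \frac{196}{-30} = \left(-196\right) \left(- \frac{1}{30}\right) = \frac{98}{15}$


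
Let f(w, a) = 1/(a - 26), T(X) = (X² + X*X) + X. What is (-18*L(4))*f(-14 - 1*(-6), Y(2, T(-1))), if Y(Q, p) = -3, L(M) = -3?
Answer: -54/29 ≈ -1.8621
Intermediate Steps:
T(X) = X + 2*X² (T(X) = (X² + X²) + X = 2*X² + X = X + 2*X²)
f(w, a) = 1/(-26 + a)
(-18*L(4))*f(-14 - 1*(-6), Y(2, T(-1))) = (-18*(-3))/(-26 - 3) = 54/(-29) = 54*(-1/29) = -54/29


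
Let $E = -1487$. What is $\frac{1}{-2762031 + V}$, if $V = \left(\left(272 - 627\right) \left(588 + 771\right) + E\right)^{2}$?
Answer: $\frac{1}{234187418593} \approx 4.2701 \cdot 10^{-12}$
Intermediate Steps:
$V = 234190180624$ ($V = \left(\left(272 - 627\right) \left(588 + 771\right) - 1487\right)^{2} = \left(\left(-355\right) 1359 - 1487\right)^{2} = \left(-482445 - 1487\right)^{2} = \left(-483932\right)^{2} = 234190180624$)
$\frac{1}{-2762031 + V} = \frac{1}{-2762031 + 234190180624} = \frac{1}{234187418593}$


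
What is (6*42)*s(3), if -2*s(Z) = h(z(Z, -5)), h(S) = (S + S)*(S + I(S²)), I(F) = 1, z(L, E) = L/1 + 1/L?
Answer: -3640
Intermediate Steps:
z(L, E) = L + 1/L (z(L, E) = L*1 + 1/L = L + 1/L)
h(S) = 2*S*(1 + S) (h(S) = (S + S)*(S + 1) = (2*S)*(1 + S) = 2*S*(1 + S))
s(Z) = -(Z + 1/Z)*(1 + Z + 1/Z) (s(Z) = -(Z + 1/Z)*(1 + (Z + 1/Z)) = -(Z + 1/Z)*(1 + Z + 1/Z))
(6*42)*s(3) = (6*42)*(-1*(1 + 3²)*(1 + 3 + 3²)/3²) = 252*(-1*⅑*(1 + 9)*(1 + 3 + 9)) = 252*(-1*⅑*10*13) = 252*(-130/9) = -3640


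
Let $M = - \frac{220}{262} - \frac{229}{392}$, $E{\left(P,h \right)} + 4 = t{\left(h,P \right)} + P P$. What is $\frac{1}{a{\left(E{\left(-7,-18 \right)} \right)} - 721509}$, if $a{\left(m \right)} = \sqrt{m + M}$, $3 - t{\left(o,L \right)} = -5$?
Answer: $- \frac{37050930168}{26732579571934975} - \frac{14 \sqrt{693916694}}{26732579571934975} \approx -1.386 \cdot 10^{-6}$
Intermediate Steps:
$t{\left(o,L \right)} = 8$ ($t{\left(o,L \right)} = 3 - -5 = 3 + 5 = 8$)
$E{\left(P,h \right)} = 4 + P^{2}$ ($E{\left(P,h \right)} = -4 + \left(8 + P P\right) = -4 + \left(8 + P^{2}\right) = 4 + P^{2}$)
$M = - \frac{73119}{51352}$ ($M = \left(-220\right) \frac{1}{262} - \frac{229}{392} = - \frac{110}{131} - \frac{229}{392} = - \frac{73119}{51352} \approx -1.4239$)
$a{\left(m \right)} = \sqrt{- \frac{73119}{51352} + m}$ ($a{\left(m \right)} = \sqrt{m - \frac{73119}{51352}} = \sqrt{- \frac{73119}{51352} + m}$)
$\frac{1}{a{\left(E{\left(-7,-18 \right)} \right)} - 721509} = \frac{1}{\frac{\sqrt{-19157178 + 13454224 \left(4 + \left(-7\right)^{2}\right)}}{3668} - 721509} = \frac{1}{\frac{\sqrt{-19157178 + 13454224 \left(4 + 49\right)}}{3668} - 721509} = \frac{1}{\frac{\sqrt{-19157178 + 13454224 \cdot 53}}{3668} - 721509} = \frac{1}{\frac{\sqrt{-19157178 + 713073872}}{3668} - 721509} = \frac{1}{\frac{\sqrt{693916694}}{3668} - 721509} = \frac{1}{-721509 + \frac{\sqrt{693916694}}{3668}}$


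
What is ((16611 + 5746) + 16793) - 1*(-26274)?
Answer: 65424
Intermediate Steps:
((16611 + 5746) + 16793) - 1*(-26274) = (22357 + 16793) + 26274 = 39150 + 26274 = 65424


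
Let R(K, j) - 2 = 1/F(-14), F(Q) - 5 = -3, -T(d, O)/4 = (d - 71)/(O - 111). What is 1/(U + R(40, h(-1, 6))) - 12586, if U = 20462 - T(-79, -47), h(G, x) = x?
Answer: -40703010568/3233991 ≈ -12586.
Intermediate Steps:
T(d, O) = -4*(-71 + d)/(-111 + O) (T(d, O) = -4*(d - 71)/(O - 111) = -4*(-71 + d)/(-111 + O))
F(Q) = 2 (F(Q) = 5 - 3 = 2)
R(K, j) = 5/2 (R(K, j) = 2 + 1/2 = 5/2)
U = 1616798/79 (U = 20462 - 4*(71 - 1*(-79))/(-111 - 47) = 20462 - 4*(71 + 79)/(-158) = 20462 - 4*(-1)*150/158 = 20462 - 1*(-300/79) = 20462 + 300/79 = 1616798/79 ≈ 20466.)
1/(U + R(40, h(-1, 6))) - 12586 = 1/(1616798/79 + 5/2) - 12586 = 1/(3233991/158) - 12586 = 158/3233991 - 12586 = -40703010568/3233991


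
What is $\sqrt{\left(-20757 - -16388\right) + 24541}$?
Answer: $82 \sqrt{3} \approx 142.03$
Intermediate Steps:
$\sqrt{\left(-20757 - -16388\right) + 24541} = \sqrt{\left(-20757 + 16388\right) + 24541} = \sqrt{-4369 + 24541} = \sqrt{20172} = 82 \sqrt{3}$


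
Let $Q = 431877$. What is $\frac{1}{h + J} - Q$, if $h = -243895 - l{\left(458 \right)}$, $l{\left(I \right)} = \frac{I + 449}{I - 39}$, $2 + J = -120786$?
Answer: $- \frac{65992137509087}{152803084} \approx -4.3188 \cdot 10^{5}$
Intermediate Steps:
$J = -120788$ ($J = -2 - 120786 = -120788$)
$l{\left(I \right)} = \frac{449 + I}{-39 + I}$
$h = - \frac{102192912}{419}$ ($h = -243895 - \frac{449 + 458}{-39 + 458} = -243895 - \frac{1}{419} \cdot 907 = -243895 - \frac{907}{419} = - \frac{102192912}{419} \approx -2.439 \cdot 10^{5}$)
$\frac{1}{h + J} - Q = \frac{1}{- \frac{102192912}{419} - 120788} - 431877 = \frac{1}{- \frac{152803084}{419}} - 431877 = - \frac{419}{152803084} - 431877 = - \frac{65992137509087}{152803084}$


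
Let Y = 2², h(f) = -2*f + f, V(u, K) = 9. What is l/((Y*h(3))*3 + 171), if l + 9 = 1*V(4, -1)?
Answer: 0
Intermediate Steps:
h(f) = -f
l = 0 (l = -9 + 1*9 = -9 + 9 = 0)
Y = 4
l/((Y*h(3))*3 + 171) = 0/((4*(-1*3))*3 + 171) = 0/((4*(-3))*3 + 171) = 0/(-12*3 + 171) = 0/(-36 + 171) = 0/135 = 0*(1/135) = 0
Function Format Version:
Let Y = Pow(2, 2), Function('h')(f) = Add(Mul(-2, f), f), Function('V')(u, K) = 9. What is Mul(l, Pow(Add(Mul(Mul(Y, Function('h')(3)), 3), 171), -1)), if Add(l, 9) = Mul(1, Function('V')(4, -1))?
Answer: 0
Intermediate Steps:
Function('h')(f) = Mul(-1, f)
l = 0 (l = Add(-9, Mul(1, 9)) = Add(-9, 9) = 0)
Y = 4
Mul(l, Pow(Add(Mul(Mul(Y, Function('h')(3)), 3), 171), -1)) = Mul(0, Pow(Add(Mul(Mul(4, Mul(-1, 3)), 3), 171), -1)) = Mul(0, Pow(Add(Mul(Mul(4, -3), 3), 171), -1)) = Mul(0, Pow(Add(Mul(-12, 3), 171), -1)) = Mul(0, Pow(Add(-36, 171), -1)) = Mul(0, Pow(135, -1)) = Mul(0, Rational(1, 135)) = 0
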